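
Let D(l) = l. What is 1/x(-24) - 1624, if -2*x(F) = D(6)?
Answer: -4873/3 ≈ -1624.3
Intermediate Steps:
x(F) = -3 (x(F) = -1/2*6 = -3)
1/x(-24) - 1624 = 1/(-3) - 1624 = -1/3 - 1624 = -4873/3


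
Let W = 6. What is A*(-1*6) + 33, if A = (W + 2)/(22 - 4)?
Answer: 91/3 ≈ 30.333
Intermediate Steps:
A = 4/9 (A = (6 + 2)/(22 - 4) = 8/18 = 8*(1/18) = 4/9 ≈ 0.44444)
A*(-1*6) + 33 = 4*(-1*6)/9 + 33 = (4/9)*(-6) + 33 = -8/3 + 33 = 91/3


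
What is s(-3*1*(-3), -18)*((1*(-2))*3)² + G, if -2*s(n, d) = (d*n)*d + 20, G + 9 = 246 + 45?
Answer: -52566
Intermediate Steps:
G = 282 (G = -9 + (246 + 45) = -9 + 291 = 282)
s(n, d) = -10 - n*d²/2 (s(n, d) = -((d*n)*d + 20)/2 = -(n*d² + 20)/2 = -(20 + n*d²)/2 = -10 - n*d²/2)
s(-3*1*(-3), -18)*((1*(-2))*3)² + G = (-10 - ½*-3*1*(-3)*(-18)²)*((1*(-2))*3)² + 282 = (-10 - ½*(-3*(-3))*324)*(-2*3)² + 282 = (-10 - ½*9*324)*(-6)² + 282 = (-10 - 1458)*36 + 282 = -1468*36 + 282 = -52848 + 282 = -52566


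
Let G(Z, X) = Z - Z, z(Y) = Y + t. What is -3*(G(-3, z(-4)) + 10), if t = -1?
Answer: -30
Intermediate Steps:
z(Y) = -1 + Y (z(Y) = Y - 1 = -1 + Y)
G(Z, X) = 0
-3*(G(-3, z(-4)) + 10) = -3*(0 + 10) = -3*10 = -30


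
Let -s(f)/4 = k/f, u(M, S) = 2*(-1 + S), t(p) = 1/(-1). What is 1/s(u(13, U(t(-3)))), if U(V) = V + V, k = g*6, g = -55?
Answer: -1/220 ≈ -0.0045455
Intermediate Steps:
t(p) = -1
k = -330 (k = -55*6 = -330)
U(V) = 2*V
u(M, S) = -2 + 2*S
s(f) = 1320/f (s(f) = -(-1320)/f = 1320/f)
1/s(u(13, U(t(-3)))) = 1/(1320/(-2 + 2*(2*(-1)))) = 1/(1320/(-2 + 2*(-2))) = 1/(1320/(-2 - 4)) = 1/(1320/(-6)) = 1/(1320*(-⅙)) = 1/(-220) = -1/220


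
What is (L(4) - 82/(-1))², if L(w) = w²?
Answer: 9604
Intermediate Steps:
(L(4) - 82/(-1))² = (4² - 82/(-1))² = (16 - 82*(-1))² = (16 + 82)² = 98² = 9604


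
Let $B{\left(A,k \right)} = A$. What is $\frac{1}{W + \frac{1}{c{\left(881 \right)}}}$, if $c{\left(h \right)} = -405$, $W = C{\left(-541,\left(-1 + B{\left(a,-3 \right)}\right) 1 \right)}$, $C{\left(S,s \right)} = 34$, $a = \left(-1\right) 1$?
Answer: $\frac{405}{13769} \approx 0.029414$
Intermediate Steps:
$a = -1$
$W = 34$
$\frac{1}{W + \frac{1}{c{\left(881 \right)}}} = \frac{1}{34 + \frac{1}{-405}} = \frac{1}{34 - \frac{1}{405}} = \frac{1}{\frac{13769}{405}} = \frac{405}{13769}$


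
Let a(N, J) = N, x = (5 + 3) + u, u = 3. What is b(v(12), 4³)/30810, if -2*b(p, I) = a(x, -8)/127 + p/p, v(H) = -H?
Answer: -23/1304290 ≈ -1.7634e-5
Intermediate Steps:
x = 11 (x = (5 + 3) + 3 = 8 + 3 = 11)
b(p, I) = -69/127 (b(p, I) = -(11/127 + p/p)/2 = -(11*(1/127) + 1)/2 = -(11/127 + 1)/2 = -½*138/127 = -69/127)
b(v(12), 4³)/30810 = -69/127/30810 = -69/127*1/30810 = -23/1304290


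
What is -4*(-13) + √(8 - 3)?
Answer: 52 + √5 ≈ 54.236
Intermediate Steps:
-4*(-13) + √(8 - 3) = 52 + √5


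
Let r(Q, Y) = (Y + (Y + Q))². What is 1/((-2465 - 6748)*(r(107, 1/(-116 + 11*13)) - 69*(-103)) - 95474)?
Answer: -243/41601112946 ≈ -5.8412e-9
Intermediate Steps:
r(Q, Y) = (Q + 2*Y)² (r(Q, Y) = (Y + (Q + Y))² = (Q + 2*Y)²)
1/((-2465 - 6748)*(r(107, 1/(-116 + 11*13)) - 69*(-103)) - 95474) = 1/((-2465 - 6748)*((107 + 2/(-116 + 11*13))² - 69*(-103)) - 95474) = 1/(-9213*((107 + 2/(-116 + 143))² + 7107) - 95474) = 1/(-9213*((107 + 2/27)² + 7107) - 95474) = 1/(-9213*((2891/27)² + 7107) - 95474) = 1/(-9213*(8357881/729 + 7107) - 95474) = 1/(-9213*13538884/729 - 95474) = 1/(-41577912764/243 - 95474) = 1/(-41601112946/243) = -243/41601112946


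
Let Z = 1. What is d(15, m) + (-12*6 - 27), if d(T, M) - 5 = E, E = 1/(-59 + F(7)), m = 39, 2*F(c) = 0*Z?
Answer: -5547/59 ≈ -94.017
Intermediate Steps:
F(c) = 0 (F(c) = (0*1)/2 = (½)*0 = 0)
E = -1/59 (E = 1/(-59 + 0) = 1/(-59) = -1/59 ≈ -0.016949)
d(T, M) = 294/59 (d(T, M) = 5 - 1/59 = 294/59)
d(15, m) + (-12*6 - 27) = 294/59 + (-12*6 - 27) = 294/59 + (-72 - 27) = 294/59 - 99 = -5547/59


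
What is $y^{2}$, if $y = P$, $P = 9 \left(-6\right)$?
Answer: $2916$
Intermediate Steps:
$P = -54$
$y = -54$
$y^{2} = \left(-54\right)^{2} = 2916$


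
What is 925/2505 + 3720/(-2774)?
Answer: -675265/694887 ≈ -0.97176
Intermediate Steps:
925/2505 + 3720/(-2774) = 925*(1/2505) + 3720*(-1/2774) = 185/501 - 1860/1387 = -675265/694887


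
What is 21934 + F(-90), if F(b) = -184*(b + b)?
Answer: 55054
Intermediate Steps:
F(b) = -368*b
21934 + F(-90) = 21934 - 368*(-90) = 21934 + 33120 = 55054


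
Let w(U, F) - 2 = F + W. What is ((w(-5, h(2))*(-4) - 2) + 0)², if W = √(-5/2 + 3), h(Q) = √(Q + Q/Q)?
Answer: 4*(5 + √2 + 2*√3)² ≈ 390.32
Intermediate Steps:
h(Q) = √(1 + Q) (h(Q) = √(Q + 1) = √(1 + Q))
W = √2/2 (W = √(-5*½ + 3) = √(-5/2 + 3) = √(½) = √2/2 ≈ 0.70711)
w(U, F) = 2 + F + √2/2 (w(U, F) = 2 + (F + √2/2) = 2 + F + √2/2)
((w(-5, h(2))*(-4) - 2) + 0)² = (((2 + √(1 + 2) + √2/2)*(-4) - 2) + 0)² = (((2 + √3 + √2/2)*(-4) - 2) + 0)² = (((-8 - 4*√3 - 2*√2) - 2) + 0)² = ((-10 - 4*√3 - 2*√2) + 0)² = (-10 - 4*√3 - 2*√2)²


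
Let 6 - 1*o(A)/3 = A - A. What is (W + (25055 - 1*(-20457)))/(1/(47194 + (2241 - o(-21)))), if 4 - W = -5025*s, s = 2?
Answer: 2745905022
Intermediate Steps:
o(A) = 18 (o(A) = 18 - 3*(A - A) = 18 - 3*0 = 18 + 0 = 18)
W = 10054 (W = 4 - (-5025)*2 = 4 - 1*(-10050) = 4 + 10050 = 10054)
(W + (25055 - 1*(-20457)))/(1/(47194 + (2241 - o(-21)))) = (10054 + (25055 - 1*(-20457)))/(1/(47194 + (2241 - 1*18))) = (10054 + (25055 + 20457))/(1/(47194 + (2241 - 18))) = (10054 + 45512)/(1/(47194 + 2223)) = 55566/(1/49417) = 55566*49417 = 2745905022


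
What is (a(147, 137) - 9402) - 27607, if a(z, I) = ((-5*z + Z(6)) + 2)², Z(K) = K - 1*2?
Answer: 494432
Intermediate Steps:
Z(K) = -2 + K (Z(K) = K - 2 = -2 + K)
a(z, I) = (6 - 5*z)² (a(z, I) = ((-5*z + (-2 + 6)) + 2)² = ((-5*z + 4) + 2)² = ((4 - 5*z) + 2)² = (6 - 5*z)²)
(a(147, 137) - 9402) - 27607 = ((6 - 5*147)² - 9402) - 27607 = ((6 - 735)² - 9402) - 27607 = ((-729)² - 9402) - 27607 = (531441 - 9402) - 27607 = 522039 - 27607 = 494432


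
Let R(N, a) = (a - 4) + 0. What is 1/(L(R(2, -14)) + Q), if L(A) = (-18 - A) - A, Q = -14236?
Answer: -1/14218 ≈ -7.0333e-5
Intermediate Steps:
R(N, a) = -4 + a (R(N, a) = (-4 + a) + 0 = -4 + a)
L(A) = -18 - 2*A
1/(L(R(2, -14)) + Q) = 1/((-18 - 2*(-4 - 14)) - 14236) = 1/((-18 - 2*(-18)) - 14236) = 1/((-18 + 36) - 14236) = 1/(18 - 14236) = 1/(-14218) = -1/14218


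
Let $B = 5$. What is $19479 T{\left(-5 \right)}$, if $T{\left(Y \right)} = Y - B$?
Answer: $-194790$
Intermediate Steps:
$T{\left(Y \right)} = -5 + Y$ ($T{\left(Y \right)} = Y - 5 = -5 + Y$)
$19479 T{\left(-5 \right)} = 19479 \left(-5 - 5\right) = 19479 \left(-10\right) = -194790$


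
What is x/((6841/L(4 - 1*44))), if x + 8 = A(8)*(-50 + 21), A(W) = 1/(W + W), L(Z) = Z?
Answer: 785/13682 ≈ 0.057375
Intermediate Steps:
A(W) = 1/(2*W)
x = -157/16 (x = -8 + ((½)/8)*(-50 + 21) = -8 + ((½)*(⅛))*(-29) = -8 + (1/16)*(-29) = -8 - 29/16 = -157/16 ≈ -9.8125)
x/((6841/L(4 - 1*44))) = -157/(16*(6841/(4 - 1*44))) = -157/(16*(6841/(4 - 44))) = -157/(16*(6841/(-40))) = -157/(16*(6841*(-1/40))) = -157/(16*(-6841/40)) = -157/16*(-40/6841) = 785/13682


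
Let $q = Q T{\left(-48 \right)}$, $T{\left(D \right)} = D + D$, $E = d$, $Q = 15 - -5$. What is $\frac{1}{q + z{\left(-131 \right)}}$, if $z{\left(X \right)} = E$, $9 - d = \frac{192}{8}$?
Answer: $- \frac{1}{1935} \approx -0.0005168$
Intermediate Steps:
$Q = 20$ ($Q = 15 + 5 = 20$)
$d = -15$ ($d = 9 - \frac{192}{8} = 9 - 192 \cdot \frac{1}{8} = 9 - 24 = -15$)
$E = -15$
$T{\left(D \right)} = 2 D$
$z{\left(X \right)} = -15$
$q = -1920$ ($q = 20 \cdot 2 \left(-48\right) = 20 \left(-96\right) = -1920$)
$\frac{1}{q + z{\left(-131 \right)}} = \frac{1}{-1920 - 15} = \frac{1}{-1935} = - \frac{1}{1935}$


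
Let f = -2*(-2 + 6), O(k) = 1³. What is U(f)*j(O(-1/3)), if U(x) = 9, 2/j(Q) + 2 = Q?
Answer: -18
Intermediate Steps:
O(k) = 1
j(Q) = 2/(-2 + Q)
f = -8 (f = -2*4 = -8)
U(f)*j(O(-1/3)) = 9*(2/(-2 + 1)) = 9*(2/(-1)) = 9*(2*(-1)) = 9*(-2) = -18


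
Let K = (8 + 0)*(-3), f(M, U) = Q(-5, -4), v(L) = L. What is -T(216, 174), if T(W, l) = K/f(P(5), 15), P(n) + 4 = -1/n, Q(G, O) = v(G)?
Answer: -24/5 ≈ -4.8000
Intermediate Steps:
Q(G, O) = G
P(n) = -4 - 1/n
f(M, U) = -5
K = -24 (K = 8*(-3) = -24)
T(W, l) = 24/5 (T(W, l) = -24/(-5) = -24*(-⅕) = 24/5)
-T(216, 174) = -1*24/5 = -24/5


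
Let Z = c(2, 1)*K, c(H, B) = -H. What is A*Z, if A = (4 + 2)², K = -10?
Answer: 720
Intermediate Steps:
A = 36 (A = 6² = 36)
Z = 20 (Z = -1*2*(-10) = -2*(-10) = 20)
A*Z = 36*20 = 720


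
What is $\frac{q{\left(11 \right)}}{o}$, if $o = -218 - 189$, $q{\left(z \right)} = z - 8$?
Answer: $- \frac{3}{407} \approx -0.007371$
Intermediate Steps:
$q{\left(z \right)} = -8 + z$
$o = -407$ ($o = -218 - 189 = -407$)
$\frac{q{\left(11 \right)}}{o} = \frac{-8 + 11}{-407} = 3 \left(- \frac{1}{407}\right) = - \frac{3}{407}$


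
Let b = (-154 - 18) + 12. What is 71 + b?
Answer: -89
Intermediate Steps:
b = -160 (b = -172 + 12 = -160)
71 + b = 71 - 160 = -89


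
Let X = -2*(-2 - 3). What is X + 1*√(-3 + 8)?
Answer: 10 + √5 ≈ 12.236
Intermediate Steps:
X = 10 (X = -2*(-5) = 10)
X + 1*√(-3 + 8) = 10 + 1*√(-3 + 8) = 10 + 1*√5 = 10 + √5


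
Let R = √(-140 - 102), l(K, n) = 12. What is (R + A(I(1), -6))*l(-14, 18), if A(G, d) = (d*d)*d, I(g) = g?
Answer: -2592 + 132*I*√2 ≈ -2592.0 + 186.68*I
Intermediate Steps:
R = 11*I*√2 (R = √(-242) = 11*I*√2 ≈ 15.556*I)
A(G, d) = d³ (A(G, d) = d²*d = d³)
(R + A(I(1), -6))*l(-14, 18) = (11*I*√2 + (-6)³)*12 = (11*I*√2 - 216)*12 = (-216 + 11*I*√2)*12 = -2592 + 132*I*√2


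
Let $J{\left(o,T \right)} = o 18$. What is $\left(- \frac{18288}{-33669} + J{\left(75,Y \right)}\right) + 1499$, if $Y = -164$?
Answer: $\frac{10660141}{3741} \approx 2849.5$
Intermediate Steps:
$J{\left(o,T \right)} = 18 o$
$\left(- \frac{18288}{-33669} + J{\left(75,Y \right)}\right) + 1499 = \left(- \frac{18288}{-33669} + 18 \cdot 75\right) + 1499 = \left(\left(-18288\right) \left(- \frac{1}{33669}\right) + 1350\right) + 1499 = \left(\frac{2032}{3741} + 1350\right) + 1499 = \frac{5052382}{3741} + 1499 = \frac{10660141}{3741}$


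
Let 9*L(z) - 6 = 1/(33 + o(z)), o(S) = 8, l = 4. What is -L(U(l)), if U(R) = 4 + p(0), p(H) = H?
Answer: -247/369 ≈ -0.66938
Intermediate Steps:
U(R) = 4 (U(R) = 4 + 0 = 4)
L(z) = 247/369 (L(z) = ⅔ + 1/(9*(33 + 8)) = ⅔ + (⅑)/41 = ⅔ + (⅑)*(1/41) = ⅔ + 1/369 = 247/369)
-L(U(l)) = -1*247/369 = -247/369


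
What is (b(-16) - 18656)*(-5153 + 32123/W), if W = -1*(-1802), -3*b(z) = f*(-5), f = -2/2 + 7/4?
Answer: 690493109877/7208 ≈ 9.5795e+7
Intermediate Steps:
f = ¾ (f = -2*½ + 7*(¼) = -1 + 7/4 = ¾ ≈ 0.75000)
b(z) = 5/4 (b(z) = -(-5)/4 = -⅓*(-15/4) = 5/4)
W = 1802
(b(-16) - 18656)*(-5153 + 32123/W) = (5/4 - 18656)*(-5153 + 32123/1802) = -74619*(-5153 + 32123*(1/1802))/4 = -74619*(-5153 + 32123/1802)/4 = -74619/4*(-9253583/1802) = 690493109877/7208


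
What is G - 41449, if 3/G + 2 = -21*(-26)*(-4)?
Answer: -90607517/2186 ≈ -41449.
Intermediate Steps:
G = -3/2186 (G = 3/(-2 - 21*(-26)*(-4)) = 3/(-2 + 546*(-4)) = 3/(-2 - 2184) = 3/(-2186) = 3*(-1/2186) = -3/2186 ≈ -0.0013724)
G - 41449 = -3/2186 - 41449 = -90607517/2186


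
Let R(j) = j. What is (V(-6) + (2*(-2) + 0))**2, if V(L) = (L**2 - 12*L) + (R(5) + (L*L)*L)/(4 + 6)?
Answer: 687241/100 ≈ 6872.4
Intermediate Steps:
V(L) = 1/2 + L**2 - 12*L + L**3/10 (V(L) = (L**2 - 12*L) + (5 + (L*L)*L)/(4 + 6) = (L**2 - 12*L) + (5 + L**2*L)/10 = (L**2 - 12*L) + (5 + L**3)*(1/10) = (L**2 - 12*L) + (1/2 + L**3/10) = 1/2 + L**2 - 12*L + L**3/10)
(V(-6) + (2*(-2) + 0))**2 = ((1/2 + (-6)**2 - 12*(-6) + (1/10)*(-6)**3) + (2*(-2) + 0))**2 = ((1/2 + 36 + 72 + (1/10)*(-216)) + (-4 + 0))**2 = ((1/2 + 36 + 72 - 108/5) - 4)**2 = (869/10 - 4)**2 = (829/10)**2 = 687241/100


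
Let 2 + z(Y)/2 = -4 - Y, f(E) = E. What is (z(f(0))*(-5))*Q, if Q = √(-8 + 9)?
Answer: 60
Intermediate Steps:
Q = 1 (Q = √1 = 1)
z(Y) = -12 - 2*Y (z(Y) = -4 + 2*(-4 - Y) = -4 + (-8 - 2*Y) = -12 - 2*Y)
(z(f(0))*(-5))*Q = ((-12 - 2*0)*(-5))*1 = ((-12 + 0)*(-5))*1 = -12*(-5)*1 = 60*1 = 60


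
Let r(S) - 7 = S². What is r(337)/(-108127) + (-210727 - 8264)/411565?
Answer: -70422746297/44501288755 ≈ -1.5825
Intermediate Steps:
r(S) = 7 + S²
r(337)/(-108127) + (-210727 - 8264)/411565 = (7 + 337²)/(-108127) + (-210727 - 8264)/411565 = (7 + 113569)*(-1/108127) - 218991*1/411565 = 113576*(-1/108127) - 218991/411565 = -113576/108127 - 218991/411565 = -70422746297/44501288755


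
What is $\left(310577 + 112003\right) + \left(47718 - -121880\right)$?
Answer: $592178$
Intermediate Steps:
$\left(310577 + 112003\right) + \left(47718 - -121880\right) = 422580 + \left(47718 + 121880\right) = 422580 + 169598 = 592178$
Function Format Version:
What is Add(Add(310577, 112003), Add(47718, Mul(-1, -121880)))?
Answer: 592178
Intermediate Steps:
Add(Add(310577, 112003), Add(47718, Mul(-1, -121880))) = Add(422580, Add(47718, 121880)) = Add(422580, 169598) = 592178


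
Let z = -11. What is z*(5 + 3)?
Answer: -88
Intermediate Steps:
z*(5 + 3) = -11*(5 + 3) = -11*8 = -88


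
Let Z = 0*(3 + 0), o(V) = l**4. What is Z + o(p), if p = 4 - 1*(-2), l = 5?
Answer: 625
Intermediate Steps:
p = 6 (p = 4 + 2 = 6)
o(V) = 625 (o(V) = 5**4 = 625)
Z = 0 (Z = 0*3 = 0)
Z + o(p) = 0 + 625 = 625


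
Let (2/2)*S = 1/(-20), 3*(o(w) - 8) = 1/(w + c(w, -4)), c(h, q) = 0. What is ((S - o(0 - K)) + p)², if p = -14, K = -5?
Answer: 1760929/3600 ≈ 489.15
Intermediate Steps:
o(w) = 8 + 1/(3*w) (o(w) = 8 + 1/(3*(w + 0)) = 8 + 1/(3*w))
S = -1/20 (S = 1/(-20) = -1/20 ≈ -0.050000)
((S - o(0 - K)) + p)² = ((-1/20 - (8 + 1/(3*(0 - 1*(-5))))) - 14)² = ((-1/20 - (8 + 1/(3*(0 + 5)))) - 14)² = ((-1/20 - (8 + (⅓)/5)) - 14)² = ((-1/20 - (8 + (⅓)*(⅕))) - 14)² = ((-1/20 - (8 + 1/15)) - 14)² = ((-1/20 - 1*121/15) - 14)² = ((-1/20 - 121/15) - 14)² = (-487/60 - 14)² = (-1327/60)² = 1760929/3600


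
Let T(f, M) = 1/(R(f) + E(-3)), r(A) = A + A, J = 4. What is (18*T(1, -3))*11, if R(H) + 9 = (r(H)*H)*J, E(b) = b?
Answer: -99/2 ≈ -49.500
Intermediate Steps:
r(A) = 2*A
R(H) = -9 + 8*H² (R(H) = -9 + ((2*H)*H)*4 = -9 + (2*H²)*4 = -9 + 8*H²)
T(f, M) = 1/(-12 + 8*f²) (T(f, M) = 1/((-9 + 8*f²) - 3) = 1/(-12 + 8*f²))
(18*T(1, -3))*11 = (18*(1/(4*(-3 + 2*1²))))*11 = (18*(1/(4*(-3 + 2*1))))*11 = (18*(1/(4*(-3 + 2))))*11 = (18*((¼)/(-1)))*11 = (18*((¼)*(-1)))*11 = (18*(-¼))*11 = -9/2*11 = -99/2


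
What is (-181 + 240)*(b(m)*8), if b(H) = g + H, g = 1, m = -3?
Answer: -944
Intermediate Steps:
b(H) = 1 + H
(-181 + 240)*(b(m)*8) = (-181 + 240)*((1 - 3)*8) = 59*(-2*8) = 59*(-16) = -944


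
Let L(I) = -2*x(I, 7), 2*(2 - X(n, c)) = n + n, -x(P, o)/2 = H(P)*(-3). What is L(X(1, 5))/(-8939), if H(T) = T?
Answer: 12/8939 ≈ 0.0013424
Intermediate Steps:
x(P, o) = 6*P (x(P, o) = -2*P*(-3) = -(-6)*P = 6*P)
X(n, c) = 2 - n (X(n, c) = 2 - (n + n)/2 = 2 - n)
L(I) = -12*I
L(X(1, 5))/(-8939) = -12*(2 - 1*1)/(-8939) = -12*(2 - 1)*(-1/8939) = -12*1*(-1/8939) = -12*(-1/8939) = 12/8939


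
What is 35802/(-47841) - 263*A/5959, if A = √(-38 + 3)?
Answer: -11934/15947 - 263*I*√35/5959 ≈ -0.74835 - 0.26111*I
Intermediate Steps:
A = I*√35 (A = √(-35) = I*√35 ≈ 5.9161*I)
35802/(-47841) - 263*A/5959 = 35802/(-47841) - 263*I*√35/5959 = 35802*(-1/47841) - 263*I*√35*(1/5959) = -11934/15947 - 263*I*√35/5959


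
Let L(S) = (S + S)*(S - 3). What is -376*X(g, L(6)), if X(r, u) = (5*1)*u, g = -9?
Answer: -67680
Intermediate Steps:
L(S) = 2*S*(-3 + S) (L(S) = (2*S)*(-3 + S) = 2*S*(-3 + S))
X(r, u) = 5*u
-376*X(g, L(6)) = -1880*2*6*(-3 + 6) = -1880*2*6*3 = -1880*36 = -376*180 = -67680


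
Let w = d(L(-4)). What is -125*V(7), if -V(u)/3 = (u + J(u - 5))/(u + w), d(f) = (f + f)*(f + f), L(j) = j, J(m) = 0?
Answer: 2625/71 ≈ 36.972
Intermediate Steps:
d(f) = 4*f² (d(f) = (2*f)*(2*f) = 4*f²)
w = 64 (w = 4*(-4)² = 4*16 = 64)
V(u) = -3*u/(64 + u) (V(u) = -3*(u + 0)/(u + 64) = -3*u/(64 + u))
-125*V(7) = -(-375)*7/(64 + 7) = -(-375)*7/71 = -125*(-21/71) = 2625/71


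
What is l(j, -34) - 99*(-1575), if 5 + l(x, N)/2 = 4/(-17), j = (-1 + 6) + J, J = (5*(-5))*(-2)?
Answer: 2650547/17 ≈ 1.5591e+5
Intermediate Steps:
J = 50 (J = -25*(-2) = 50)
j = 55 (j = (-1 + 6) + 50 = 5 + 50 = 55)
l(x, N) = -178/17 (l(x, N) = -10 + 2*(4/(-17)) = -10 + 2*(4*(-1/17)) = -10 + 2*(-4/17) = -10 - 8/17 = -178/17)
l(j, -34) - 99*(-1575) = -178/17 - 99*(-1575) = -178/17 + 155925 = 2650547/17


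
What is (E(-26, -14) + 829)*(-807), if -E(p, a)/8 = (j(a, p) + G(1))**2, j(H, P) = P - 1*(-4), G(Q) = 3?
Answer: 1661613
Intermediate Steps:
j(H, P) = 4 + P (j(H, P) = P + 4 = 4 + P)
E(p, a) = -8*(7 + p)**2 (E(p, a) = -8*((4 + p) + 3)**2 = -8*(7 + p)**2)
(E(-26, -14) + 829)*(-807) = (-8*(7 - 26)**2 + 829)*(-807) = (-8*(-19)**2 + 829)*(-807) = (-8*361 + 829)*(-807) = (-2888 + 829)*(-807) = -2059*(-807) = 1661613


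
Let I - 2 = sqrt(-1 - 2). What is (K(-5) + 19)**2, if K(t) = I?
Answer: (21 + I*sqrt(3))**2 ≈ 438.0 + 72.746*I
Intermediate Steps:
I = 2 + I*sqrt(3) (I = 2 + sqrt(-1 - 2) = 2 + sqrt(-3) = 2 + I*sqrt(3) ≈ 2.0 + 1.732*I)
K(t) = 2 + I*sqrt(3)
(K(-5) + 19)**2 = ((2 + I*sqrt(3)) + 19)**2 = (21 + I*sqrt(3))**2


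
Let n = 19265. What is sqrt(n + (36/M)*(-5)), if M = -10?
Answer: sqrt(19283) ≈ 138.86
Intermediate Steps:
sqrt(n + (36/M)*(-5)) = sqrt(19265 + (36/(-10))*(-5)) = sqrt(19265 + (36*(-1/10))*(-5)) = sqrt(19265 - 18/5*(-5)) = sqrt(19265 + 18) = sqrt(19283)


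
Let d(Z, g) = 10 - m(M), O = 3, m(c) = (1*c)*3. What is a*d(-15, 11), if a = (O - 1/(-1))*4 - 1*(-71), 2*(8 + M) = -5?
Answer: 7221/2 ≈ 3610.5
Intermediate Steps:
M = -21/2 (M = -8 + (1/2)*(-5) = -8 - 5/2 = -21/2 ≈ -10.500)
m(c) = 3*c (m(c) = c*3 = 3*c)
d(Z, g) = 83/2 (d(Z, g) = 10 - 3*(-21)/2 = 10 - 1*(-63/2) = 10 + 63/2 = 83/2)
a = 87 (a = (3 - 1/(-1))*4 - 1*(-71) = (3 - 1*(-1))*4 + 71 = (3 + 1)*4 + 71 = 4*4 + 71 = 16 + 71 = 87)
a*d(-15, 11) = 87*(83/2) = 7221/2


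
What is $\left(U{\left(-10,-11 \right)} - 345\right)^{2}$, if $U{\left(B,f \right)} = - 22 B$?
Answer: $15625$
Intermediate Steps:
$\left(U{\left(-10,-11 \right)} - 345\right)^{2} = \left(\left(-22\right) \left(-10\right) - 345\right)^{2} = \left(220 - 345\right)^{2} = \left(-125\right)^{2} = 15625$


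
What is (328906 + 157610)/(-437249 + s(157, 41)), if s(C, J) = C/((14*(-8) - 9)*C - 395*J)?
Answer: -17121471072/15387666965 ≈ -1.1127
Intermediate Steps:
s(C, J) = C/(-395*J - 121*C) (s(C, J) = C/((-112 - 9)*C - 395*J) = C/(-121*C - 395*J) = C/(-395*J - 121*C))
(328906 + 157610)/(-437249 + s(157, 41)) = (328906 + 157610)/(-437249 - 1*157/(121*157 + 395*41)) = 486516/(-437249 - 1*157/(18997 + 16195)) = 486516/(-437249 - 1*157/35192) = 486516/(-437249 - 1*157*1/35192) = 486516/(-437249 - 157/35192) = 486516/(-15387666965/35192) = 486516*(-35192/15387666965) = -17121471072/15387666965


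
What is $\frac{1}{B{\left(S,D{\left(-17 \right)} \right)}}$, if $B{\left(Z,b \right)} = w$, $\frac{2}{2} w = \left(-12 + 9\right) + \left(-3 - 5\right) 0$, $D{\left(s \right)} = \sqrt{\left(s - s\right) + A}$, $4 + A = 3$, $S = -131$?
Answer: $- \frac{1}{3} \approx -0.33333$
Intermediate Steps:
$A = -1$ ($A = -4 + 3 = -1$)
$D{\left(s \right)} = i$ ($D{\left(s \right)} = \sqrt{\left(s - s\right) - 1} = \sqrt{0 - 1} = \sqrt{-1} = i$)
$w = -3$ ($w = \left(-12 + 9\right) + \left(-3 - 5\right) 0 = -3 - 0 = -3 + 0 = -3$)
$B{\left(Z,b \right)} = -3$
$\frac{1}{B{\left(S,D{\left(-17 \right)} \right)}} = \frac{1}{-3} = - \frac{1}{3}$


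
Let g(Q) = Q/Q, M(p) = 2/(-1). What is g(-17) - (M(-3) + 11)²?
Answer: -80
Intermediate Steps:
M(p) = -2 (M(p) = 2*(-1) = -2)
g(Q) = 1
g(-17) - (M(-3) + 11)² = 1 - (-2 + 11)² = 1 - 1*9² = 1 - 1*81 = 1 - 81 = -80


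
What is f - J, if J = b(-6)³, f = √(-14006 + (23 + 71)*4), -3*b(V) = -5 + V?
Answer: -1331/27 + I*√13630 ≈ -49.296 + 116.75*I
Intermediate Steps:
b(V) = 5/3 - V/3 (b(V) = -(-5 + V)/3 = 5/3 - V/3)
f = I*√13630 (f = √(-14006 + 94*4) = √(-14006 + 376) = √(-13630) = I*√13630 ≈ 116.75*I)
J = 1331/27 (J = (5/3 - ⅓*(-6))³ = (5/3 + 2)³ = (11/3)³ = 1331/27 ≈ 49.296)
f - J = I*√13630 - 1*1331/27 = I*√13630 - 1331/27 = -1331/27 + I*√13630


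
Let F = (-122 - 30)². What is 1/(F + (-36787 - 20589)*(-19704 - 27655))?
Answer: 1/2717293088 ≈ 3.6801e-10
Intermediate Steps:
F = 23104 (F = (-152)² = 23104)
1/(F + (-36787 - 20589)*(-19704 - 27655)) = 1/(23104 + (-36787 - 20589)*(-19704 - 27655)) = 1/(23104 - 57376*(-47359)) = 1/(23104 + 2717269984) = 1/2717293088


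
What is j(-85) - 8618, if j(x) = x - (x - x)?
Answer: -8703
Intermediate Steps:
j(x) = x (j(x) = x - 1*0 = x + 0 = x)
j(-85) - 8618 = -85 - 8618 = -8703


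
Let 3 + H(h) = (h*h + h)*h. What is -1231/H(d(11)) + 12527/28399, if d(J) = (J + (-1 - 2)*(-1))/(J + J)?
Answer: 46569625436/88349289 ≈ 527.11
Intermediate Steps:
d(J) = (3 + J)/(2*J) (d(J) = (J - 3*(-1))/((2*J)) = (J + 3)*(1/(2*J)) = (3 + J)*(1/(2*J)) = (3 + J)/(2*J))
H(h) = -3 + h*(h + h**2) (H(h) = -3 + (h*h + h)*h = -3 + (h**2 + h)*h = -3 + (h + h**2)*h = -3 + h*(h + h**2))
-1231/H(d(11)) + 12527/28399 = -1231/(-3 + ((1/2)*(3 + 11)/11)**2 + ((1/2)*(3 + 11)/11)**3) + 12527/28399 = -1231/(-3 + ((1/2)*(1/11)*14)**2 + ((1/2)*(1/11)*14)**3) + 12527*(1/28399) = -1231/(-3 + (7/11)**2 + (7/11)**3) + 12527/28399 = -1231/(-3 + 49/121 + 343/1331) + 12527/28399 = -1231/(-3111/1331) + 12527/28399 = -1231*(-1331/3111) + 12527/28399 = 1638461/3111 + 12527/28399 = 46569625436/88349289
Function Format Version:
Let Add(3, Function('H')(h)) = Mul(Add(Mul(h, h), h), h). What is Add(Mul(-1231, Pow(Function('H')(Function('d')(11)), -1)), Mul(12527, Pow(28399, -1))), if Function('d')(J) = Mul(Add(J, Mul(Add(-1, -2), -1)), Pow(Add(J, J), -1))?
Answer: Rational(46569625436, 88349289) ≈ 527.11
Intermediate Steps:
Function('d')(J) = Mul(Rational(1, 2), Pow(J, -1), Add(3, J)) (Function('d')(J) = Mul(Add(J, Mul(-3, -1)), Pow(Mul(2, J), -1)) = Mul(Add(J, 3), Mul(Rational(1, 2), Pow(J, -1))) = Mul(Add(3, J), Mul(Rational(1, 2), Pow(J, -1))) = Mul(Rational(1, 2), Pow(J, -1), Add(3, J)))
Function('H')(h) = Add(-3, Mul(h, Add(h, Pow(h, 2)))) (Function('H')(h) = Add(-3, Mul(Add(Mul(h, h), h), h)) = Add(-3, Mul(Add(Pow(h, 2), h), h)) = Add(-3, Mul(Add(h, Pow(h, 2)), h)) = Add(-3, Mul(h, Add(h, Pow(h, 2)))))
Add(Mul(-1231, Pow(Function('H')(Function('d')(11)), -1)), Mul(12527, Pow(28399, -1))) = Add(Mul(-1231, Pow(Add(-3, Pow(Mul(Rational(1, 2), Pow(11, -1), Add(3, 11)), 2), Pow(Mul(Rational(1, 2), Pow(11, -1), Add(3, 11)), 3)), -1)), Mul(12527, Pow(28399, -1))) = Add(Mul(-1231, Pow(Add(-3, Pow(Mul(Rational(1, 2), Rational(1, 11), 14), 2), Pow(Mul(Rational(1, 2), Rational(1, 11), 14), 3)), -1)), Mul(12527, Rational(1, 28399))) = Add(Mul(-1231, Pow(Add(-3, Pow(Rational(7, 11), 2), Pow(Rational(7, 11), 3)), -1)), Rational(12527, 28399)) = Add(Mul(-1231, Pow(Add(-3, Rational(49, 121), Rational(343, 1331)), -1)), Rational(12527, 28399)) = Add(Mul(-1231, Pow(Rational(-3111, 1331), -1)), Rational(12527, 28399)) = Add(Mul(-1231, Rational(-1331, 3111)), Rational(12527, 28399)) = Add(Rational(1638461, 3111), Rational(12527, 28399)) = Rational(46569625436, 88349289)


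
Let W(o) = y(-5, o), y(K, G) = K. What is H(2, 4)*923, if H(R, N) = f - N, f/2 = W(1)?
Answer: -12922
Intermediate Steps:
W(o) = -5
f = -10 (f = 2*(-5) = -10)
H(R, N) = -10 - N
H(2, 4)*923 = (-10 - 1*4)*923 = (-10 - 4)*923 = -14*923 = -12922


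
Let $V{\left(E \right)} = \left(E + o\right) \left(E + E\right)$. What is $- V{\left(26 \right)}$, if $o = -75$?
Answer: $2548$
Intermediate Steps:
$V{\left(E \right)} = 2 E \left(-75 + E\right)$ ($V{\left(E \right)} = \left(E - 75\right) \left(E + E\right) = \left(-75 + E\right) 2 E = 2 E \left(-75 + E\right)$)
$- V{\left(26 \right)} = - 2 \cdot 26 \left(-75 + 26\right) = - 2 \cdot 26 \left(-49\right) = \left(-1\right) \left(-2548\right) = 2548$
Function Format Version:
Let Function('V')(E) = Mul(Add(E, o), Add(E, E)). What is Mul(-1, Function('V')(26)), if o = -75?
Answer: 2548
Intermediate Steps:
Function('V')(E) = Mul(2, E, Add(-75, E)) (Function('V')(E) = Mul(Add(E, -75), Add(E, E)) = Mul(Add(-75, E), Mul(2, E)) = Mul(2, E, Add(-75, E)))
Mul(-1, Function('V')(26)) = Mul(-1, Mul(2, 26, Add(-75, 26))) = Mul(-1, Mul(2, 26, -49)) = Mul(-1, -2548) = 2548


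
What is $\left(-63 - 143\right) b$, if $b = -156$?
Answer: $32136$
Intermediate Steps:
$\left(-63 - 143\right) b = \left(-63 - 143\right) \left(-156\right) = \left(-206\right) \left(-156\right) = 32136$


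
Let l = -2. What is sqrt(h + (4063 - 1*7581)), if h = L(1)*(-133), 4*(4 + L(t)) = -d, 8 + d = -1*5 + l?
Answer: I*sqrt(13939)/2 ≈ 59.032*I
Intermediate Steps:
d = -15 (d = -8 + (-1*5 - 2) = -8 + (-5 - 2) = -8 - 7 = -15)
L(t) = -1/4 (L(t) = -4 + (-1*(-15))/4 = -4 + (1/4)*15 = -4 + 15/4 = -1/4)
h = 133/4 (h = -1/4*(-133) = 133/4 ≈ 33.250)
sqrt(h + (4063 - 1*7581)) = sqrt(133/4 + (4063 - 1*7581)) = sqrt(133/4 + (4063 - 7581)) = sqrt(133/4 - 3518) = sqrt(-13939/4) = I*sqrt(13939)/2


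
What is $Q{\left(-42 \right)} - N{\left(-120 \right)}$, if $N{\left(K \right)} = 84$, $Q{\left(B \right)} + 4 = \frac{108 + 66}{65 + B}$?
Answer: $- \frac{1850}{23} \approx -80.435$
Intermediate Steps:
$Q{\left(B \right)} = -4 + \frac{174}{65 + B}$ ($Q{\left(B \right)} = -4 + \frac{108 + 66}{65 + B} = -4 + \frac{174}{65 + B}$)
$Q{\left(-42 \right)} - N{\left(-120 \right)} = \frac{2 \left(-43 - -84\right)}{65 - 42} - 84 = \frac{2 \left(-43 + 84\right)}{23} - 84 = 2 \cdot \frac{1}{23} \cdot 41 - 84 = \frac{82}{23} - 84 = - \frac{1850}{23}$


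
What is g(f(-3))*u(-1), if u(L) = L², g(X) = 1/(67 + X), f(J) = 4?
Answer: 1/71 ≈ 0.014085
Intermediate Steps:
g(f(-3))*u(-1) = (-1)²/(67 + 4) = 1/71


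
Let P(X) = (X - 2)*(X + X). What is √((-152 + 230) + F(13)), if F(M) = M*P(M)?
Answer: 2*√949 ≈ 61.612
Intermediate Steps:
P(X) = 2*X*(-2 + X) (P(X) = (-2 + X)*(2*X) = 2*X*(-2 + X))
F(M) = 2*M²*(-2 + M) (F(M) = M*(2*M*(-2 + M)) = 2*M²*(-2 + M))
√((-152 + 230) + F(13)) = √((-152 + 230) + 2*13²*(-2 + 13)) = √(78 + 2*169*11) = √(78 + 3718) = √3796 = 2*√949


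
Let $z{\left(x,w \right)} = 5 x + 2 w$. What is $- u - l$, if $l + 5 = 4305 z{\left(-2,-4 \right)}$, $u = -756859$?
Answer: $834354$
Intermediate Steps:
$z{\left(x,w \right)} = 2 w + 5 x$
$l = -77495$ ($l = -5 + 4305 \left(2 \left(-4\right) + 5 \left(-2\right)\right) = -5 + 4305 \left(-8 - 10\right) = -5 + 4305 \left(-18\right) = -5 - 77490 = -77495$)
$- u - l = \left(-1\right) \left(-756859\right) - -77495 = 756859 + 77495 = 834354$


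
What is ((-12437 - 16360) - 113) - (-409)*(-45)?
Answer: -47315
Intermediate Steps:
((-12437 - 16360) - 113) - (-409)*(-45) = (-28797 - 113) - 1*18405 = -28910 - 18405 = -47315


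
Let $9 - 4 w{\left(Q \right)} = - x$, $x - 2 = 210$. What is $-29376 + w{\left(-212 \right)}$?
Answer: $- \frac{117283}{4} \approx -29321.0$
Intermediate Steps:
$x = 212$ ($x = 2 + 210 = 212$)
$w{\left(Q \right)} = \frac{221}{4}$ ($w{\left(Q \right)} = \frac{9}{4} - \frac{\left(-1\right) 212}{4} = \frac{9}{4} - -53 = \frac{9}{4} + 53 = \frac{221}{4}$)
$-29376 + w{\left(-212 \right)} = -29376 + \frac{221}{4} = - \frac{117283}{4}$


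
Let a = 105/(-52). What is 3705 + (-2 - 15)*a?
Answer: 194445/52 ≈ 3739.3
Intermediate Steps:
a = -105/52 (a = 105*(-1/52) = -105/52 ≈ -2.0192)
3705 + (-2 - 15)*a = 3705 + (-2 - 15)*(-105/52) = 3705 - 17*(-105/52) = 3705 + 1785/52 = 194445/52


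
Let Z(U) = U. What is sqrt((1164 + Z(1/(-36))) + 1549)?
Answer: sqrt(97667)/6 ≈ 52.086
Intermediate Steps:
sqrt((1164 + Z(1/(-36))) + 1549) = sqrt((1164 + 1/(-36)) + 1549) = sqrt((1164 - 1/36) + 1549) = sqrt(41903/36 + 1549) = sqrt(97667/36) = sqrt(97667)/6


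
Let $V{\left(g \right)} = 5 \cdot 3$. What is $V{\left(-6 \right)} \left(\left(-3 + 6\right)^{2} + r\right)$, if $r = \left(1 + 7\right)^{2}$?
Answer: $1095$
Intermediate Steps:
$V{\left(g \right)} = 15$
$r = 64$ ($r = 8^{2} = 64$)
$V{\left(-6 \right)} \left(\left(-3 + 6\right)^{2} + r\right) = 15 \left(\left(-3 + 6\right)^{2} + 64\right) = 15 \left(3^{2} + 64\right) = 15 \left(9 + 64\right) = 15 \cdot 73 = 1095$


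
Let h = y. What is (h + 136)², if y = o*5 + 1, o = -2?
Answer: 16129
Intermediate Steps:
y = -9 (y = -2*5 + 1 = -10 + 1 = -9)
h = -9
(h + 136)² = (-9 + 136)² = 127² = 16129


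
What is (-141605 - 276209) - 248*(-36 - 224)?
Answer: -353334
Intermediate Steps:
(-141605 - 276209) - 248*(-36 - 224) = -417814 - 248*(-260) = -417814 + 64480 = -353334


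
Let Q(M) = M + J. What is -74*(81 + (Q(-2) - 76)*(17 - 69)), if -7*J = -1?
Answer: -2139118/7 ≈ -3.0559e+5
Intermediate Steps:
J = ⅐ (J = -⅐*(-1) = ⅐ ≈ 0.14286)
Q(M) = ⅐ + M (Q(M) = M + ⅐ = ⅐ + M)
-74*(81 + (Q(-2) - 76)*(17 - 69)) = -74*(81 + ((⅐ - 2) - 76)*(17 - 69)) = -74*(81 + (-13/7 - 76)*(-52)) = -74*(81 - 545/7*(-52)) = -74*(81 + 28340/7) = -74*28907/7 = -2139118/7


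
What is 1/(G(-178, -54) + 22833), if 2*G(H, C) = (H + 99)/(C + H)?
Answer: 464/10594591 ≈ 4.3796e-5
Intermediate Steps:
G(H, C) = (99 + H)/(2*(C + H)) (G(H, C) = ((H + 99)/(C + H))/2 = ((99 + H)/(C + H))/2 = (99 + H)/(2*(C + H)))
1/(G(-178, -54) + 22833) = 1/((99 - 178)/(2*(-54 - 178)) + 22833) = 1/((1/2)*(-79)/(-232) + 22833) = 1/((1/2)*(-1/232)*(-79) + 22833) = 1/(79/464 + 22833) = 1/(10594591/464) = 464/10594591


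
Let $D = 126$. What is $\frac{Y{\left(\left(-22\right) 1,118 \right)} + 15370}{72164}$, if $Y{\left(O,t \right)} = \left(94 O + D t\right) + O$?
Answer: $\frac{7037}{18041} \approx 0.39006$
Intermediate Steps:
$Y{\left(O,t \right)} = 95 O + 126 t$ ($Y{\left(O,t \right)} = \left(94 O + 126 t\right) + O = 95 O + 126 t$)
$\frac{Y{\left(\left(-22\right) 1,118 \right)} + 15370}{72164} = \frac{\left(95 \left(\left(-22\right) 1\right) + 126 \cdot 118\right) + 15370}{72164} = \left(\left(95 \left(-22\right) + 14868\right) + 15370\right) \frac{1}{72164} = \left(\left(-2090 + 14868\right) + 15370\right) \frac{1}{72164} = \left(12778 + 15370\right) \frac{1}{72164} = 28148 \cdot \frac{1}{72164} = \frac{7037}{18041}$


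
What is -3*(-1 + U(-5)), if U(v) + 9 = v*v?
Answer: -45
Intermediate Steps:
U(v) = -9 + v**2 (U(v) = -9 + v*v = -9 + v**2)
-3*(-1 + U(-5)) = -3*(-1 + (-9 + (-5)**2)) = -3*(-1 + (-9 + 25)) = -3*(-1 + 16) = -3*15 = -45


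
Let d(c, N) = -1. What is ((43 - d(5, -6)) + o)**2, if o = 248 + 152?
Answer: 197136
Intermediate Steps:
o = 400
((43 - d(5, -6)) + o)**2 = ((43 - 1*(-1)) + 400)**2 = ((43 + 1) + 400)**2 = (44 + 400)**2 = 444**2 = 197136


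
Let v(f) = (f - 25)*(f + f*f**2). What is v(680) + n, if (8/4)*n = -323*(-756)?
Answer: 205953527494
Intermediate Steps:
v(f) = (-25 + f)*(f + f**3)
n = 122094 (n = (-323*(-756))/2 = (1/2)*244188 = 122094)
v(680) + n = 680*(-25 + 680 + 680**3 - 25*680**2) + 122094 = 680*(-25 + 680 + 314432000 - 25*462400) + 122094 = 680*(-25 + 680 + 314432000 - 11560000) + 122094 = 680*302872655 + 122094 = 205953405400 + 122094 = 205953527494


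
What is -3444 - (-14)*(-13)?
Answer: -3626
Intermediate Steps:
-3444 - (-14)*(-13) = -3444 - 1*182 = -3444 - 182 = -3626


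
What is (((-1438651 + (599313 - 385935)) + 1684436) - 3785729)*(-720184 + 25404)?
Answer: 2311231525480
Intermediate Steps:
(((-1438651 + (599313 - 385935)) + 1684436) - 3785729)*(-720184 + 25404) = (((-1438651 + 213378) + 1684436) - 3785729)*(-694780) = ((-1225273 + 1684436) - 3785729)*(-694780) = (459163 - 3785729)*(-694780) = -3326566*(-694780) = 2311231525480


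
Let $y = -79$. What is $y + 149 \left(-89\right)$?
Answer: $-13340$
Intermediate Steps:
$y + 149 \left(-89\right) = -79 + 149 \left(-89\right) = -79 - 13261 = -13340$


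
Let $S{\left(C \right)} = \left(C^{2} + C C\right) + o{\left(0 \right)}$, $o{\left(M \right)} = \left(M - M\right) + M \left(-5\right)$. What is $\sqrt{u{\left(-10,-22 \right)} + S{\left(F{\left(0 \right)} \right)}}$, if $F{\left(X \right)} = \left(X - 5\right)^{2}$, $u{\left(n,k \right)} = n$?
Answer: $2 \sqrt{310} \approx 35.214$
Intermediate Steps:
$o{\left(M \right)} = - 5 M$ ($o{\left(M \right)} = 0 - 5 M = - 5 M$)
$F{\left(X \right)} = \left(-5 + X\right)^{2}$
$S{\left(C \right)} = 2 C^{2}$ ($S{\left(C \right)} = \left(C^{2} + C C\right) - 0 = \left(C^{2} + C^{2}\right) + 0 = 2 C^{2} + 0 = 2 C^{2}$)
$\sqrt{u{\left(-10,-22 \right)} + S{\left(F{\left(0 \right)} \right)}} = \sqrt{-10 + 2 \left(\left(-5 + 0\right)^{2}\right)^{2}} = \sqrt{-10 + 2 \left(\left(-5\right)^{2}\right)^{2}} = \sqrt{-10 + 2 \cdot 25^{2}} = \sqrt{-10 + 2 \cdot 625} = \sqrt{-10 + 1250} = \sqrt{1240} = 2 \sqrt{310}$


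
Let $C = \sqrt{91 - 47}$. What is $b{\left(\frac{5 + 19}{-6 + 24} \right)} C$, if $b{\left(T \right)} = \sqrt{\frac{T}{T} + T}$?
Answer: $\frac{2 \sqrt{231}}{3} \approx 10.132$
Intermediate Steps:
$C = 2 \sqrt{11}$ ($C = \sqrt{44} = 2 \sqrt{11} \approx 6.6332$)
$b{\left(T \right)} = \sqrt{1 + T}$
$b{\left(\frac{5 + 19}{-6 + 24} \right)} C = \sqrt{1 + \frac{5 + 19}{-6 + 24}} \cdot 2 \sqrt{11} = \sqrt{1 + \frac{24}{18}} \cdot 2 \sqrt{11} = \sqrt{1 + 24 \cdot \frac{1}{18}} \cdot 2 \sqrt{11} = \sqrt{1 + \frac{4}{3}} \cdot 2 \sqrt{11} = \sqrt{\frac{7}{3}} \cdot 2 \sqrt{11} = \frac{\sqrt{21}}{3} \cdot 2 \sqrt{11} = \frac{2 \sqrt{231}}{3}$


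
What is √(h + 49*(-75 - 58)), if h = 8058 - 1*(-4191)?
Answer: 2*√1433 ≈ 75.710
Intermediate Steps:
h = 12249 (h = 8058 + 4191 = 12249)
√(h + 49*(-75 - 58)) = √(12249 + 49*(-75 - 58)) = √(12249 + 49*(-133)) = √(12249 - 6517) = √5732 = 2*√1433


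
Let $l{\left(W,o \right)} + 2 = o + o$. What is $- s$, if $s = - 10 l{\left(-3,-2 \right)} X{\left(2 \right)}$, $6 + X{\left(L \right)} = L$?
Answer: $240$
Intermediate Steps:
$X{\left(L \right)} = -6 + L$
$l{\left(W,o \right)} = -2 + 2 o$ ($l{\left(W,o \right)} = -2 + \left(o + o\right) = -2 + 2 o$)
$s = -240$ ($s = - 10 \left(-2 + 2 \left(-2\right)\right) \left(-6 + 2\right) = - 10 \left(-2 - 4\right) \left(-4\right) = \left(-10\right) \left(-6\right) \left(-4\right) = 60 \left(-4\right) = -240$)
$- s = \left(-1\right) \left(-240\right) = 240$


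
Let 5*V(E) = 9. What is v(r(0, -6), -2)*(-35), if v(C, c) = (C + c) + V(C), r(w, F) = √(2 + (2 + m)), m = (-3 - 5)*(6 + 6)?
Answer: 7 - 70*I*√23 ≈ 7.0 - 335.71*I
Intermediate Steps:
m = -96 (m = -8*12 = -96)
V(E) = 9/5 (V(E) = (⅕)*9 = 9/5)
r(w, F) = 2*I*√23 (r(w, F) = √(2 + (2 - 96)) = √(2 - 94) = √(-92) = 2*I*√23)
v(C, c) = 9/5 + C + c (v(C, c) = (C + c) + 9/5 = 9/5 + C + c)
v(r(0, -6), -2)*(-35) = (9/5 + 2*I*√23 - 2)*(-35) = (-⅕ + 2*I*√23)*(-35) = 7 - 70*I*√23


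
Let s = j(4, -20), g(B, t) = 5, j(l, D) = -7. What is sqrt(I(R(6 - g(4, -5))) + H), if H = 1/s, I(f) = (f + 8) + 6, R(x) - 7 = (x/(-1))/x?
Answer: sqrt(973)/7 ≈ 4.4561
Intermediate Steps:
R(x) = 6 (R(x) = 7 + (x/(-1))/x = 7 + (x*(-1))/x = 7 + (-x)/x = 7 - 1 = 6)
s = -7
I(f) = 14 + f (I(f) = (8 + f) + 6 = 14 + f)
H = -1/7 (H = 1/(-7) = -1/7 ≈ -0.14286)
sqrt(I(R(6 - g(4, -5))) + H) = sqrt((14 + 6) - 1/7) = sqrt(20 - 1/7) = sqrt(139/7) = sqrt(973)/7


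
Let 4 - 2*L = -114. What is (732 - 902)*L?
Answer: -10030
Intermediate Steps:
L = 59 (L = 2 - ½*(-114) = 2 + 57 = 59)
(732 - 902)*L = (732 - 902)*59 = -170*59 = -10030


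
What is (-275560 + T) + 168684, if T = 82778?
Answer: -24098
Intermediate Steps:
(-275560 + T) + 168684 = (-275560 + 82778) + 168684 = -192782 + 168684 = -24098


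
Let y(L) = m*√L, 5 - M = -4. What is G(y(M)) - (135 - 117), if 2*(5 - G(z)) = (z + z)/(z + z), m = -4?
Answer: -27/2 ≈ -13.500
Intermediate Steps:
M = 9 (M = 5 - 1*(-4) = 5 + 4 = 9)
y(L) = -4*√L
G(z) = 9/2 (G(z) = 5 - (z + z)/(2*(z + z)) = 5 - 2*z/(2*(2*z)) = 5 - 2*z*1/(2*z)/2 = 5 - ½*1 = 5 - ½ = 9/2)
G(y(M)) - (135 - 117) = 9/2 - (135 - 117) = 9/2 - 1*18 = 9/2 - 18 = -27/2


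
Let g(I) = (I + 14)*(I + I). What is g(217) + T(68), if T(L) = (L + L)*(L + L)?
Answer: 118750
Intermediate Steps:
T(L) = 4*L² (T(L) = (2*L)*(2*L) = 4*L²)
g(I) = 2*I*(14 + I) (g(I) = (14 + I)*(2*I) = 2*I*(14 + I))
g(217) + T(68) = 2*217*(14 + 217) + 4*68² = 2*217*231 + 4*4624 = 100254 + 18496 = 118750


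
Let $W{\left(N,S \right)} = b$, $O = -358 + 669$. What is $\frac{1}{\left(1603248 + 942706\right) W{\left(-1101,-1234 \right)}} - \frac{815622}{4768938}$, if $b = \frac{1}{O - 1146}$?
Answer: $- \frac{346753026103}{2023582796142} \approx -0.17136$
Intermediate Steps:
$O = 311$
$b = - \frac{1}{835}$ ($b = \frac{1}{311 - 1146} = \frac{1}{-835} = - \frac{1}{835} \approx -0.0011976$)
$W{\left(N,S \right)} = - \frac{1}{835}$
$\frac{1}{\left(1603248 + 942706\right) W{\left(-1101,-1234 \right)}} - \frac{815622}{4768938} = \frac{1}{\left(1603248 + 942706\right) \left(- \frac{1}{835}\right)} - \frac{815622}{4768938} = \frac{1}{2545954} \left(-835\right) - \frac{135937}{794823} = - \frac{835}{2545954} - \frac{135937}{794823} = - \frac{346753026103}{2023582796142}$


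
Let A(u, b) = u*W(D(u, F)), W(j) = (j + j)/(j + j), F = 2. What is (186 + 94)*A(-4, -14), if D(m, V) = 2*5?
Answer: -1120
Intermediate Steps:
D(m, V) = 10
W(j) = 1 (W(j) = (2*j)/((2*j)) = (2*j)*(1/(2*j)) = 1)
A(u, b) = u (A(u, b) = u*1 = u)
(186 + 94)*A(-4, -14) = (186 + 94)*(-4) = 280*(-4) = -1120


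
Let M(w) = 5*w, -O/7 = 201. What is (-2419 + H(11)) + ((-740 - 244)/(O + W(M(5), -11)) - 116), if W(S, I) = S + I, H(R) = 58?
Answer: -3449477/1393 ≈ -2476.3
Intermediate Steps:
O = -1407 (O = -7*201 = -1407)
W(S, I) = I + S
(-2419 + H(11)) + ((-740 - 244)/(O + W(M(5), -11)) - 116) = (-2419 + 58) + ((-740 - 244)/(-1407 + (-11 + 5*5)) - 116) = -2361 + (-984/(-1407 + (-11 + 25)) - 116) = -2361 + (-984/(-1407 + 14) - 116) = -2361 + (-984/(-1393) - 116) = -2361 + (-984*(-1/1393) - 116) = -2361 + (984/1393 - 116) = -2361 - 160604/1393 = -3449477/1393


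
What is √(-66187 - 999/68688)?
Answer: I*√26772382635/636 ≈ 257.27*I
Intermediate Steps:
√(-66187 - 999/68688) = √(-66187 - 999*1/68688) = √(-66187 - 37/2544) = √(-168379765/2544) = I*√26772382635/636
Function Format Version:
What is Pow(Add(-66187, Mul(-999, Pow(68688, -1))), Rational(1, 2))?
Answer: Mul(Rational(1, 636), I, Pow(26772382635, Rational(1, 2))) ≈ Mul(257.27, I)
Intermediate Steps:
Pow(Add(-66187, Mul(-999, Pow(68688, -1))), Rational(1, 2)) = Pow(Add(-66187, Mul(-999, Rational(1, 68688))), Rational(1, 2)) = Pow(Add(-66187, Rational(-37, 2544)), Rational(1, 2)) = Pow(Rational(-168379765, 2544), Rational(1, 2)) = Mul(Rational(1, 636), I, Pow(26772382635, Rational(1, 2)))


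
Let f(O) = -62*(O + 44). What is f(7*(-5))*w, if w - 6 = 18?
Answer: -13392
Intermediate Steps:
w = 24 (w = 6 + 18 = 24)
f(O) = -2728 - 62*O (f(O) = -62*(44 + O) = -2728 - 62*O)
f(7*(-5))*w = (-2728 - 434*(-5))*24 = (-2728 - 62*(-35))*24 = (-2728 + 2170)*24 = -558*24 = -13392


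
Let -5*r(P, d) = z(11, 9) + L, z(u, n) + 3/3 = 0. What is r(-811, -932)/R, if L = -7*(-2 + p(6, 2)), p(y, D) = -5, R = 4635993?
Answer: -16/7726655 ≈ -2.0708e-6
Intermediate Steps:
z(u, n) = -1 (z(u, n) = -1 + 0 = -1)
L = 49 (L = -7*(-2 - 5) = -7*(-7) = 49)
r(P, d) = -48/5 (r(P, d) = -(-1 + 49)/5 = -⅕*48 = -48/5)
r(-811, -932)/R = -48/5/4635993 = -48/5*1/4635993 = -16/7726655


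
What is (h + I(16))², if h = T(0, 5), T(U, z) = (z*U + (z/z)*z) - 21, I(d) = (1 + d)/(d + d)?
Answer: 245025/1024 ≈ 239.28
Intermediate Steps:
I(d) = (1 + d)/(2*d) (I(d) = (1 + d)/((2*d)) = (1 + d)*(1/(2*d)) = (1 + d)/(2*d))
T(U, z) = -21 + z + U*z (T(U, z) = (U*z + 1*z) - 21 = (U*z + z) - 21 = (z + U*z) - 21 = -21 + z + U*z)
h = -16 (h = -21 + 5 + 0*5 = -21 + 5 + 0 = -16)
(h + I(16))² = (-16 + (½)*(1 + 16)/16)² = (-16 + (½)*(1/16)*17)² = (-16 + 17/32)² = (-495/32)² = 245025/1024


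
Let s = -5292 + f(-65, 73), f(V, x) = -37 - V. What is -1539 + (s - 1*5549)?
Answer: -12352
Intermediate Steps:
s = -5264 (s = -5292 + (-37 - 1*(-65)) = -5292 + (-37 + 65) = -5292 + 28 = -5264)
-1539 + (s - 1*5549) = -1539 + (-5264 - 1*5549) = -1539 + (-5264 - 5549) = -1539 - 10813 = -12352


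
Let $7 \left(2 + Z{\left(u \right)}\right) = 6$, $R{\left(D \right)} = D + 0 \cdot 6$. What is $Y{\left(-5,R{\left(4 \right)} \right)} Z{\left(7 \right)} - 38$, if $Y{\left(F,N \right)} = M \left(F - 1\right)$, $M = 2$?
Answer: $- \frac{170}{7} \approx -24.286$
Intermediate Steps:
$R{\left(D \right)} = D$ ($R{\left(D \right)} = D + 0 = D$)
$Y{\left(F,N \right)} = -2 + 2 F$ ($Y{\left(F,N \right)} = 2 \left(F - 1\right) = 2 \left(-1 + F\right) = -2 + 2 F$)
$Z{\left(u \right)} = - \frac{8}{7}$ ($Z{\left(u \right)} = -2 + \frac{1}{7} \cdot 6 = -2 + \frac{6}{7} = - \frac{8}{7}$)
$Y{\left(-5,R{\left(4 \right)} \right)} Z{\left(7 \right)} - 38 = \left(-2 + 2 \left(-5\right)\right) \left(- \frac{8}{7}\right) - 38 = \left(-2 - 10\right) \left(- \frac{8}{7}\right) - 38 = \left(-12\right) \left(- \frac{8}{7}\right) - 38 = \frac{96}{7} - 38 = - \frac{170}{7}$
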